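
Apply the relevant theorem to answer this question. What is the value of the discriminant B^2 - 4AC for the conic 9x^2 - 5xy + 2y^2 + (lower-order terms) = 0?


The discriminant of a conic Ax^2 + Bxy + Cy^2 + ... = 0 is B^2 - 4AC.
B^2 = (-5)^2 = 25
4AC = 4*9*2 = 72
Discriminant = 25 - 72 = -47

-47


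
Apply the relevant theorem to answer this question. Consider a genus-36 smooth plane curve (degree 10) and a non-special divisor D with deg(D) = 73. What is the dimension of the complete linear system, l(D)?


First, compute the genus of a smooth plane curve of degree 10:
g = (d-1)(d-2)/2 = (10-1)(10-2)/2 = 36
For a non-special divisor D (i.e., h^1(D) = 0), Riemann-Roch gives:
l(D) = deg(D) - g + 1
Since deg(D) = 73 >= 2g - 1 = 71, D is non-special.
l(D) = 73 - 36 + 1 = 38

38


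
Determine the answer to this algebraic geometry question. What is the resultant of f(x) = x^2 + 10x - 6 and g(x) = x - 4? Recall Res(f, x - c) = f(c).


For Res(f, x - c), we evaluate f at x = c.
f(4) = 4^2 + 10*4 - 6
= 16 + 40 - 6
= 56 - 6 = 50
Res(f, g) = 50

50


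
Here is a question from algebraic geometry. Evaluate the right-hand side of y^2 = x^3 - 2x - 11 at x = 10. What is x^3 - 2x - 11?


Compute x^3 - 2x - 11 at x = 10:
x^3 = 10^3 = 1000
(-2)*x = (-2)*10 = -20
Sum: 1000 - 20 - 11 = 969

969


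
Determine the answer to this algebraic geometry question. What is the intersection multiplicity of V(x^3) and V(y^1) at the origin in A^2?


The intersection multiplicity of V(x^a) and V(y^b) at the origin is:
I(O; V(x^3), V(y^1)) = dim_k(k[x,y]/(x^3, y^1))
A basis for k[x,y]/(x^3, y^1) is the set of monomials x^i * y^j
where 0 <= i < 3 and 0 <= j < 1.
The number of such monomials is 3 * 1 = 3

3


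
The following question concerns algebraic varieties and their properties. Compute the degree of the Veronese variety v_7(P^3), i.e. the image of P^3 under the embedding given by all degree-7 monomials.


The Veronese variety v_7(P^3) has degree d^r.
d^r = 7^3 = 343

343


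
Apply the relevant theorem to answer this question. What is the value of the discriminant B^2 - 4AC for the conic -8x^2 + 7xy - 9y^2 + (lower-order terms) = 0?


The discriminant of a conic Ax^2 + Bxy + Cy^2 + ... = 0 is B^2 - 4AC.
B^2 = 7^2 = 49
4AC = 4*(-8)*(-9) = 288
Discriminant = 49 - 288 = -239

-239


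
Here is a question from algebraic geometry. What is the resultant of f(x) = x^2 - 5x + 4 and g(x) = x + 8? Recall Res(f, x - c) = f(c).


For Res(f, x - c), we evaluate f at x = c.
f(-8) = (-8)^2 - 5*(-8) + 4
= 64 + 40 + 4
= 104 + 4 = 108
Res(f, g) = 108

108


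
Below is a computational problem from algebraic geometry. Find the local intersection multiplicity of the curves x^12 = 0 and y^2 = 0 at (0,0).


The intersection multiplicity of V(x^a) and V(y^b) at the origin is:
I(O; V(x^12), V(y^2)) = dim_k(k[x,y]/(x^12, y^2))
A basis for k[x,y]/(x^12, y^2) is the set of monomials x^i * y^j
where 0 <= i < 12 and 0 <= j < 2.
The number of such monomials is 12 * 2 = 24

24


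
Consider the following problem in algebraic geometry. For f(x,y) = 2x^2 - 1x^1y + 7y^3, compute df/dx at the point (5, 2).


df/dx = 2*2*x^1 + 1*(-1)*x^0*y
At (5,2): 2*2*5^1 + 1*(-1)*5^0*2
= 20 - 2
= 18

18


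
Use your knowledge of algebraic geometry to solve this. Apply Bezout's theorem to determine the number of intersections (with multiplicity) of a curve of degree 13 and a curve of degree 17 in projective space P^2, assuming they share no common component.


Bezout's theorem states the intersection count equals the product of degrees.
Intersection count = 13 * 17 = 221

221


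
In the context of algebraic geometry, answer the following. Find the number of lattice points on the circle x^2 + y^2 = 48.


Systematically check integer values of x where x^2 <= 48.
For each valid x, check if 48 - x^2 is a perfect square.
Total integer solutions found: 0

0


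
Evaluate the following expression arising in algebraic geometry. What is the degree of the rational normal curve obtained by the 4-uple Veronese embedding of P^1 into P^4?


The rational normal curve in P^4 is the image of P^1 under the 4-uple Veronese.
A general hyperplane in P^4 pulls back to a degree-4 form on P^1, which has 4 zeros,
so the curve meets a general hyperplane in 4 points. Degree = 4.

4


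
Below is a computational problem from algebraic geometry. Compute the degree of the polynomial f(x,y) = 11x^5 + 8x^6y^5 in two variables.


Examine each term for its total degree (sum of exponents).
  Term '11x^5' has total degree 5+0 = 5.
  Term '8x^6y^5' has total degree 6+5 = 11.
The maximum total degree among all terms is 11.

11


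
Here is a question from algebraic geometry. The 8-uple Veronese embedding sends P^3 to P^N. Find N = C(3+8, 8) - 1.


The Veronese embedding v_d: P^n -> P^N maps each point to all
degree-d monomials in n+1 homogeneous coordinates.
N = C(n+d, d) - 1
N = C(3+8, 8) - 1
N = C(11, 8) - 1
C(11, 8) = 165
N = 165 - 1 = 164

164


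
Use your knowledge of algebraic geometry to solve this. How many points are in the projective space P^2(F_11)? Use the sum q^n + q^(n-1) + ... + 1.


P^2(F_11) has (q^(n+1) - 1)/(q - 1) points.
= 11^2 + 11^1 + 11^0
= 121 + 11 + 1
= 133

133


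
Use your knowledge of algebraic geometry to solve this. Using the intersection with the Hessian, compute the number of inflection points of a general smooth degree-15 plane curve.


For a general smooth plane curve C of degree d, the inflection points are
the intersection of C with its Hessian curve, which has degree 3(d-2).
By Bezout, the total intersection number is d * 3(d-2) = 15 * 39 = 585.
For a general curve every flex is ordinary, so each contributes
multiplicity 1 to C·Hess(C), and the number of distinct inflection
points is 3d(d-2).
Inflection points = 3*15*(15-2) = 3*15*13 = 585

585


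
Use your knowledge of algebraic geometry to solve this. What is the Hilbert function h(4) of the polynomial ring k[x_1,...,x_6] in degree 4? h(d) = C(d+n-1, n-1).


The Hilbert function for the polynomial ring in 6 variables is:
h(d) = C(d+n-1, n-1)
h(4) = C(4+6-1, 6-1) = C(9, 5)
= 9! / (5! * 4!)
= 126

126


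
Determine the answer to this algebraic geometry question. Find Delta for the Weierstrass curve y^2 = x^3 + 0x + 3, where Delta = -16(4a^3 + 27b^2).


Compute each component:
4a^3 = 4*0^3 = 4*0 = 0
27b^2 = 27*3^2 = 27*9 = 243
4a^3 + 27b^2 = 0 + 243 = 243
Delta = -16*243 = -3888

-3888


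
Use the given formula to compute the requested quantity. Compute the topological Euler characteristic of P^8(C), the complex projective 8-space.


The complex projective space P^8 has one cell in each even real dimension 0, 2, ..., 16.
The cohomology groups are H^{2k}(P^8) = Z for k = 0,...,8, and 0 otherwise.
Euler characteristic = sum of Betti numbers = 1 per even-dimensional cohomology group.
chi(P^8) = 8 + 1 = 9

9


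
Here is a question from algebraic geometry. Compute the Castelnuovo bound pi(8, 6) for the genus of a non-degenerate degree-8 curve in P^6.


Castelnuovo's bound: write d - 1 = m(r-1) + epsilon with 0 <= epsilon < r-1.
d - 1 = 8 - 1 = 7
r - 1 = 6 - 1 = 5
7 = 1*5 + 2, so m = 1, epsilon = 2
pi(d, r) = m(m-1)(r-1)/2 + m*epsilon
= 1*0*5/2 + 1*2
= 0/2 + 2
= 0 + 2 = 2

2


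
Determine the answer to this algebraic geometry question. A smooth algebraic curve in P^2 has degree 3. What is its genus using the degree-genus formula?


Using the genus formula for smooth plane curves:
g = (d-1)(d-2)/2
g = (3-1)(3-2)/2
g = 2*1/2
g = 2/2 = 1

1


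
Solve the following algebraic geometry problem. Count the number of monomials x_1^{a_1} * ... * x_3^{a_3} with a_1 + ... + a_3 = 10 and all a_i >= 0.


The number of degree-10 monomials in 3 variables is C(d+n-1, n-1).
= C(10+3-1, 3-1) = C(12, 2)
= 66

66


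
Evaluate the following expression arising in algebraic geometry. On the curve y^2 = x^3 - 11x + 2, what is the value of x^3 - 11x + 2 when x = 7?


Compute x^3 - 11x + 2 at x = 7:
x^3 = 7^3 = 343
(-11)*x = (-11)*7 = -77
Sum: 343 - 77 + 2 = 268

268


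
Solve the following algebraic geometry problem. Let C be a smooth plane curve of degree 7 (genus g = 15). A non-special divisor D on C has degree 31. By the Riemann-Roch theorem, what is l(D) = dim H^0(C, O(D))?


First, compute the genus of a smooth plane curve of degree 7:
g = (d-1)(d-2)/2 = (7-1)(7-2)/2 = 15
For a non-special divisor D (i.e., h^1(D) = 0), Riemann-Roch gives:
l(D) = deg(D) - g + 1
Since deg(D) = 31 >= 2g - 1 = 29, D is non-special.
l(D) = 31 - 15 + 1 = 17

17


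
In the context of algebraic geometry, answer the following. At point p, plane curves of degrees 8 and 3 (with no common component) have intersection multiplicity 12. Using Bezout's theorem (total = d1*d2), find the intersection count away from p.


By Bezout's theorem, the total intersection number is d1 * d2.
Total = 8 * 3 = 24
Intersection multiplicity at p = 12
Remaining intersections = 24 - 12 = 12

12


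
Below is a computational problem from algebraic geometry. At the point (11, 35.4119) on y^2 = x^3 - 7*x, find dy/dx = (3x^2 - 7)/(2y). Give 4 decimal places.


Using implicit differentiation of y^2 = x^3 - 7*x:
2y * dy/dx = 3x^2 - 7
dy/dx = (3x^2 - 7)/(2y)
Numerator: 3*11^2 - 7 = 356
Denominator: 2*35.4119 = 70.8238
dy/dx = 356/70.8238 = 5.0266

5.0266


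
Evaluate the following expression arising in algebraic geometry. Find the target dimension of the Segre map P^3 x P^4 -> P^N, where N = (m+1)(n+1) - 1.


The Segre embedding maps P^m x P^n into P^N via
all products of coordinates from each factor.
N = (m+1)(n+1) - 1
N = (3+1)(4+1) - 1
N = 4*5 - 1
N = 20 - 1 = 19

19


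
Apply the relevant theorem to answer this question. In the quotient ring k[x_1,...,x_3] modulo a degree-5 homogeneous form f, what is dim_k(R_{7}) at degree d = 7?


For R = k[x_1,...,x_n]/(f) with f homogeneous of degree e:
The Hilbert series is (1 - t^e)/(1 - t)^n.
So h(d) = C(d+n-1, n-1) - C(d-e+n-1, n-1) for d >= e.
With n=3, e=5, d=7:
C(7+3-1, 3-1) = C(9, 2) = 36
C(7-5+3-1, 3-1) = C(4, 2) = 6
h(7) = 36 - 6 = 30

30


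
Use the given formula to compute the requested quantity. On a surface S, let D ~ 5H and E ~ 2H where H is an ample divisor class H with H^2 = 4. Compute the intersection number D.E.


Using bilinearity of the intersection pairing on a surface S:
(aH).(bH) = ab * (H.H)
We have H^2 = 4.
D.E = (5H).(2H) = 5*2*4
= 10*4
= 40

40


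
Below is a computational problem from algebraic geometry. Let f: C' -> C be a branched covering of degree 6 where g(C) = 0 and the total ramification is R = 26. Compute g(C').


Riemann-Hurwitz formula: 2g' - 2 = d(2g - 2) + R
Given: d = 6, g = 0, R = 26
2g' - 2 = 6*(2*0 - 2) + 26
2g' - 2 = 6*(-2) + 26
2g' - 2 = -12 + 26 = 14
2g' = 16
g' = 8

8


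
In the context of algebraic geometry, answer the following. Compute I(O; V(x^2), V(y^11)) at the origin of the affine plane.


The intersection multiplicity of V(x^a) and V(y^b) at the origin is:
I(O; V(x^2), V(y^11)) = dim_k(k[x,y]/(x^2, y^11))
A basis for k[x,y]/(x^2, y^11) is the set of monomials x^i * y^j
where 0 <= i < 2 and 0 <= j < 11.
The number of such monomials is 2 * 11 = 22

22


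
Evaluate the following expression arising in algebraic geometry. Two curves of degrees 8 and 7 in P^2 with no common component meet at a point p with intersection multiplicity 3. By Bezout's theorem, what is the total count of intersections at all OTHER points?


By Bezout's theorem, the total intersection number is d1 * d2.
Total = 8 * 7 = 56
Intersection multiplicity at p = 3
Remaining intersections = 56 - 3 = 53

53


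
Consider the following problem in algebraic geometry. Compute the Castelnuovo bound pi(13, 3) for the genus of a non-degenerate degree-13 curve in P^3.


Castelnuovo's bound: write d - 1 = m(r-1) + epsilon with 0 <= epsilon < r-1.
d - 1 = 13 - 1 = 12
r - 1 = 3 - 1 = 2
12 = 6*2 + 0, so m = 6, epsilon = 0
pi(d, r) = m(m-1)(r-1)/2 + m*epsilon
= 6*5*2/2 + 6*0
= 60/2 + 0
= 30 + 0 = 30

30


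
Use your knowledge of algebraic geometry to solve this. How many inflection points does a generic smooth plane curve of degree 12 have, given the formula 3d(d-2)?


For a general smooth plane curve C of degree d, the inflection points are
the intersection of C with its Hessian curve, which has degree 3(d-2).
By Bezout, the total intersection number is d * 3(d-2) = 12 * 30 = 360.
For a general curve every flex is ordinary, so each contributes
multiplicity 1 to C·Hess(C), and the number of distinct inflection
points is 3d(d-2).
Inflection points = 3*12*(12-2) = 3*12*10 = 360

360


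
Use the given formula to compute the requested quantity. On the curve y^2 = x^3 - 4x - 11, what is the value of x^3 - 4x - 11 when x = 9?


Compute x^3 - 4x - 11 at x = 9:
x^3 = 9^3 = 729
(-4)*x = (-4)*9 = -36
Sum: 729 - 36 - 11 = 682

682


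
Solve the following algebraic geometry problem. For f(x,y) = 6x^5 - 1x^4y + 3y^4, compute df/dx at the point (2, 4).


df/dx = 5*6*x^4 + 4*(-1)*x^3*y
At (2,4): 5*6*2^4 + 4*(-1)*2^3*4
= 480 - 128
= 352

352


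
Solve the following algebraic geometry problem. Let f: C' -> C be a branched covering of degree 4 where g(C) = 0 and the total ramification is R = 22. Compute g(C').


Riemann-Hurwitz formula: 2g' - 2 = d(2g - 2) + R
Given: d = 4, g = 0, R = 22
2g' - 2 = 4*(2*0 - 2) + 22
2g' - 2 = 4*(-2) + 22
2g' - 2 = -8 + 22 = 14
2g' = 16
g' = 8

8


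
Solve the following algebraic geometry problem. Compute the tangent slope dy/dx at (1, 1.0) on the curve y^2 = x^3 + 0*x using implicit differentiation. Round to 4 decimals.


Using implicit differentiation of y^2 = x^3 + 0*x:
2y * dy/dx = 3x^2 + 0
dy/dx = (3x^2 + 0)/(2y)
Numerator: 3*1^2 + 0 = 3
Denominator: 2*1.0 = 2.0
dy/dx = 3/2.0 = 1.5000

1.5000


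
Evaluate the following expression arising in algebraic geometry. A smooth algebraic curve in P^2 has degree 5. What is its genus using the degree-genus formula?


Using the genus formula for smooth plane curves:
g = (d-1)(d-2)/2
g = (5-1)(5-2)/2
g = 4*3/2
g = 12/2 = 6

6


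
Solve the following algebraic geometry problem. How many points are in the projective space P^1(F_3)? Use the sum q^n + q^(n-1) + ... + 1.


P^1(F_3) has (q^(n+1) - 1)/(q - 1) points.
= 3^1 + 3^0
= 3 + 1
= 4

4


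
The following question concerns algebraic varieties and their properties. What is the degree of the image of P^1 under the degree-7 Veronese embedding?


The Veronese variety v_7(P^1) has degree d^r.
d^r = 7^1 = 7

7


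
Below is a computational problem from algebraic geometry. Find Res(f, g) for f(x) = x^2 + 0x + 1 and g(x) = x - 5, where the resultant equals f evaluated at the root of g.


For Res(f, x - c), we evaluate f at x = c.
f(5) = 5^2 + 0*5 + 1
= 25 + 0 + 1
= 25 + 1 = 26
Res(f, g) = 26

26


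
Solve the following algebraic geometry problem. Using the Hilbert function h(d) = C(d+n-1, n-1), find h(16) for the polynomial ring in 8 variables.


The Hilbert function for the polynomial ring in 8 variables is:
h(d) = C(d+n-1, n-1)
h(16) = C(16+8-1, 8-1) = C(23, 7)
= 23! / (7! * 16!)
= 245157

245157


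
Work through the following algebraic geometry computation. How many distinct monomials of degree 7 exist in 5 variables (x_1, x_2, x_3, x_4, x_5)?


The number of degree-7 monomials in 5 variables is C(d+n-1, n-1).
= C(7+5-1, 5-1) = C(11, 4)
= 330

330


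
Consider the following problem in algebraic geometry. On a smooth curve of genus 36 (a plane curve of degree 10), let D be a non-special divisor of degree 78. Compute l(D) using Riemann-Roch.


First, compute the genus of a smooth plane curve of degree 10:
g = (d-1)(d-2)/2 = (10-1)(10-2)/2 = 36
For a non-special divisor D (i.e., h^1(D) = 0), Riemann-Roch gives:
l(D) = deg(D) - g + 1
Since deg(D) = 78 >= 2g - 1 = 71, D is non-special.
l(D) = 78 - 36 + 1 = 43

43


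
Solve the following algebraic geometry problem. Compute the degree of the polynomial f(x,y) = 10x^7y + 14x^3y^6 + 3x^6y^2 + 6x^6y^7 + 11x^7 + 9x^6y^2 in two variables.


Examine each term for its total degree (sum of exponents).
  Term '10x^7y' has total degree 7+1 = 8.
  Term '14x^3y^6' has total degree 3+6 = 9.
  Term '3x^6y^2' has total degree 6+2 = 8.
  Term '6x^6y^7' has total degree 6+7 = 13.
  Term '11x^7' has total degree 7+0 = 7.
  Term '9x^6y^2' has total degree 6+2 = 8.
The maximum total degree among all terms is 13.

13


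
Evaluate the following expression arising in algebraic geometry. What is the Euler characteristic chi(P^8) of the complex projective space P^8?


The complex projective space P^8 has one cell in each even real dimension 0, 2, ..., 16.
The cohomology groups are H^{2k}(P^8) = Z for k = 0,...,8, and 0 otherwise.
Euler characteristic = sum of Betti numbers = 1 per even-dimensional cohomology group.
chi(P^8) = 8 + 1 = 9

9


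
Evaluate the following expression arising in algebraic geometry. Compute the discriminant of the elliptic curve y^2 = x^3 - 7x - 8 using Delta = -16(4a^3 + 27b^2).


Compute each component:
4a^3 = 4*(-7)^3 = 4*(-343) = -1372
27b^2 = 27*(-8)^2 = 27*64 = 1728
4a^3 + 27b^2 = -1372 + 1728 = 356
Delta = -16*356 = -5696

-5696


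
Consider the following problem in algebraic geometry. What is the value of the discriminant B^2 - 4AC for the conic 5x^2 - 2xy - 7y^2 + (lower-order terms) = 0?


The discriminant of a conic Ax^2 + Bxy + Cy^2 + ... = 0 is B^2 - 4AC.
B^2 = (-2)^2 = 4
4AC = 4*5*(-7) = -140
Discriminant = 4 + 140 = 144

144


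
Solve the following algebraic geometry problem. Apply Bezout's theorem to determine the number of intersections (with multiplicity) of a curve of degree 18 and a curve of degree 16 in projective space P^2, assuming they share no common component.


Bezout's theorem states the intersection count equals the product of degrees.
Intersection count = 18 * 16 = 288

288


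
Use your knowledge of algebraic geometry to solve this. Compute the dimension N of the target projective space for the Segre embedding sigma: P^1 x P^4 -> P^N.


The Segre embedding maps P^m x P^n into P^N via
all products of coordinates from each factor.
N = (m+1)(n+1) - 1
N = (1+1)(4+1) - 1
N = 2*5 - 1
N = 10 - 1 = 9

9


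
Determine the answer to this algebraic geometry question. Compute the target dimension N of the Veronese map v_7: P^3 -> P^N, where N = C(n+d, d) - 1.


The Veronese embedding v_d: P^n -> P^N maps each point to all
degree-d monomials in n+1 homogeneous coordinates.
N = C(n+d, d) - 1
N = C(3+7, 7) - 1
N = C(10, 7) - 1
C(10, 7) = 120
N = 120 - 1 = 119

119


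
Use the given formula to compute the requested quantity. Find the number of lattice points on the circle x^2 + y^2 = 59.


Systematically check integer values of x where x^2 <= 59.
For each valid x, check if 59 - x^2 is a perfect square.
Total integer solutions found: 0

0


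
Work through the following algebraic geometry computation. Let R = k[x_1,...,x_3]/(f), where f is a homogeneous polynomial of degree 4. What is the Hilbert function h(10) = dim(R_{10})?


For R = k[x_1,...,x_n]/(f) with f homogeneous of degree e:
The Hilbert series is (1 - t^e)/(1 - t)^n.
So h(d) = C(d+n-1, n-1) - C(d-e+n-1, n-1) for d >= e.
With n=3, e=4, d=10:
C(10+3-1, 3-1) = C(12, 2) = 66
C(10-4+3-1, 3-1) = C(8, 2) = 28
h(10) = 66 - 28 = 38

38


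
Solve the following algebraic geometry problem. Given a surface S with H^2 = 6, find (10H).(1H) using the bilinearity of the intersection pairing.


Using bilinearity of the intersection pairing on a surface S:
(aH).(bH) = ab * (H.H)
We have H^2 = 6.
D.E = (10H).(1H) = 10*1*6
= 10*6
= 60

60


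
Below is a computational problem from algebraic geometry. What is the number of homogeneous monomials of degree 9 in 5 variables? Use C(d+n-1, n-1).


The number of degree-9 monomials in 5 variables is C(d+n-1, n-1).
= C(9+5-1, 5-1) = C(13, 4)
= 715

715


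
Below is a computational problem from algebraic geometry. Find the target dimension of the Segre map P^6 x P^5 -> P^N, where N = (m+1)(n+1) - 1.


The Segre embedding maps P^m x P^n into P^N via
all products of coordinates from each factor.
N = (m+1)(n+1) - 1
N = (6+1)(5+1) - 1
N = 7*6 - 1
N = 42 - 1 = 41

41


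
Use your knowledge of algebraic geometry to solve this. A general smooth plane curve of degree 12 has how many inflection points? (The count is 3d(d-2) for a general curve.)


For a general smooth plane curve C of degree d, the inflection points are
the intersection of C with its Hessian curve, which has degree 3(d-2).
By Bezout, the total intersection number is d * 3(d-2) = 12 * 30 = 360.
For a general curve every flex is ordinary, so each contributes
multiplicity 1 to C·Hess(C), and the number of distinct inflection
points is 3d(d-2).
Inflection points = 3*12*(12-2) = 3*12*10 = 360

360


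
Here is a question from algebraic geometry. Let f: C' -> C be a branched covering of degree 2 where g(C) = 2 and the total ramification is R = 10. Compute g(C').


Riemann-Hurwitz formula: 2g' - 2 = d(2g - 2) + R
Given: d = 2, g = 2, R = 10
2g' - 2 = 2*(2*2 - 2) + 10
2g' - 2 = 2*2 + 10
2g' - 2 = 4 + 10 = 14
2g' = 16
g' = 8

8


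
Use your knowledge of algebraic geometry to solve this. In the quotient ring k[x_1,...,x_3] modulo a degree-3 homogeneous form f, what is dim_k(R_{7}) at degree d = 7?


For R = k[x_1,...,x_n]/(f) with f homogeneous of degree e:
The Hilbert series is (1 - t^e)/(1 - t)^n.
So h(d) = C(d+n-1, n-1) - C(d-e+n-1, n-1) for d >= e.
With n=3, e=3, d=7:
C(7+3-1, 3-1) = C(9, 2) = 36
C(7-3+3-1, 3-1) = C(6, 2) = 15
h(7) = 36 - 15 = 21

21


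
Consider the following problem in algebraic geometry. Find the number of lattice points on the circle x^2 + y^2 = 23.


Systematically check integer values of x where x^2 <= 23.
For each valid x, check if 23 - x^2 is a perfect square.
Total integer solutions found: 0

0


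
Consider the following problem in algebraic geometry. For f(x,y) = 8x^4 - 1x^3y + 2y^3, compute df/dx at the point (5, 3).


df/dx = 4*8*x^3 + 3*(-1)*x^2*y
At (5,3): 4*8*5^3 + 3*(-1)*5^2*3
= 4000 - 225
= 3775

3775


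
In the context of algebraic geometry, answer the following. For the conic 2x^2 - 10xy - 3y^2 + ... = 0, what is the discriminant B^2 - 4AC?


The discriminant of a conic Ax^2 + Bxy + Cy^2 + ... = 0 is B^2 - 4AC.
B^2 = (-10)^2 = 100
4AC = 4*2*(-3) = -24
Discriminant = 100 + 24 = 124

124


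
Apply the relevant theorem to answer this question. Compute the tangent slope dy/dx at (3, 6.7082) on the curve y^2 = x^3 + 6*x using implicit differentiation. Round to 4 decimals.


Using implicit differentiation of y^2 = x^3 + 6*x:
2y * dy/dx = 3x^2 + 6
dy/dx = (3x^2 + 6)/(2y)
Numerator: 3*3^2 + 6 = 33
Denominator: 2*6.7082 = 13.4164
dy/dx = 33/13.4164 = 2.4597

2.4597


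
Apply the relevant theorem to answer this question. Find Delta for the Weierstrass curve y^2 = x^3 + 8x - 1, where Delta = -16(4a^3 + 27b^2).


Compute each component:
4a^3 = 4*8^3 = 4*512 = 2048
27b^2 = 27*(-1)^2 = 27*1 = 27
4a^3 + 27b^2 = 2048 + 27 = 2075
Delta = -16*2075 = -33200

-33200


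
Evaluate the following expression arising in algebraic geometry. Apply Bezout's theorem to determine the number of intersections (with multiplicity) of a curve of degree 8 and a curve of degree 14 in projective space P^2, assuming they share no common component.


Bezout's theorem states the intersection count equals the product of degrees.
Intersection count = 8 * 14 = 112

112


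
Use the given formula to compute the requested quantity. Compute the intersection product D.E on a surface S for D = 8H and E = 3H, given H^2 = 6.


Using bilinearity of the intersection pairing on a surface S:
(aH).(bH) = ab * (H.H)
We have H^2 = 6.
D.E = (8H).(3H) = 8*3*6
= 24*6
= 144

144


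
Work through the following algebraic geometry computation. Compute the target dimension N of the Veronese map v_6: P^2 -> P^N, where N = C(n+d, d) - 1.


The Veronese embedding v_d: P^n -> P^N maps each point to all
degree-d monomials in n+1 homogeneous coordinates.
N = C(n+d, d) - 1
N = C(2+6, 6) - 1
N = C(8, 6) - 1
C(8, 6) = 28
N = 28 - 1 = 27

27


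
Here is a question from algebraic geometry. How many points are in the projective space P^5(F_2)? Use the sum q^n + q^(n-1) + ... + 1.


P^5(F_2) has (q^(n+1) - 1)/(q - 1) points.
= 2^5 + 2^4 + 2^3 + 2^2 + 2^1 + 2^0
= 32 + 16 + 8 + 4 + 2 + 1
= 63

63


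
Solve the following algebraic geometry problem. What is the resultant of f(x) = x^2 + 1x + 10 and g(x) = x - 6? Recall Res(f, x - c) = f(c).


For Res(f, x - c), we evaluate f at x = c.
f(6) = 6^2 + 1*6 + 10
= 36 + 6 + 10
= 42 + 10 = 52
Res(f, g) = 52

52


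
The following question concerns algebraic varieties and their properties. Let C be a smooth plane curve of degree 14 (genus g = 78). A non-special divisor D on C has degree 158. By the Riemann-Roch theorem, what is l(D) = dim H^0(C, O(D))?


First, compute the genus of a smooth plane curve of degree 14:
g = (d-1)(d-2)/2 = (14-1)(14-2)/2 = 78
For a non-special divisor D (i.e., h^1(D) = 0), Riemann-Roch gives:
l(D) = deg(D) - g + 1
Since deg(D) = 158 >= 2g - 1 = 155, D is non-special.
l(D) = 158 - 78 + 1 = 81

81


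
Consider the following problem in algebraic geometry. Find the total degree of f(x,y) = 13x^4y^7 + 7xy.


Examine each term for its total degree (sum of exponents).
  Term '13x^4y^7' has total degree 4+7 = 11.
  Term '7xy' has total degree 1+1 = 2.
The maximum total degree among all terms is 11.

11


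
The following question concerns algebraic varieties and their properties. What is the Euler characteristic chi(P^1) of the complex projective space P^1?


The complex projective space P^1 has one cell in each even real dimension 0, 2, ..., 2.
The cohomology groups are H^{2k}(P^1) = Z for k = 0,...,1, and 0 otherwise.
Euler characteristic = sum of Betti numbers = 1 per even-dimensional cohomology group.
chi(P^1) = 1 + 1 = 2

2


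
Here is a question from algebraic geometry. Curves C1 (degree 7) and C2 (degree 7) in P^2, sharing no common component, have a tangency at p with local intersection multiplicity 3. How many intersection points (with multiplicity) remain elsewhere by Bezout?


By Bezout's theorem, the total intersection number is d1 * d2.
Total = 7 * 7 = 49
Intersection multiplicity at p = 3
Remaining intersections = 49 - 3 = 46

46


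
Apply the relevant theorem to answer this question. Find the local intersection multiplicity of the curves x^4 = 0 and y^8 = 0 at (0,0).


The intersection multiplicity of V(x^a) and V(y^b) at the origin is:
I(O; V(x^4), V(y^8)) = dim_k(k[x,y]/(x^4, y^8))
A basis for k[x,y]/(x^4, y^8) is the set of monomials x^i * y^j
where 0 <= i < 4 and 0 <= j < 8.
The number of such monomials is 4 * 8 = 32

32


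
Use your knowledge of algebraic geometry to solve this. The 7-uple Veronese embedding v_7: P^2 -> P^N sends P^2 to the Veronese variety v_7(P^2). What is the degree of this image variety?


The Veronese variety v_7(P^2) has degree d^r.
d^r = 7^2 = 49

49


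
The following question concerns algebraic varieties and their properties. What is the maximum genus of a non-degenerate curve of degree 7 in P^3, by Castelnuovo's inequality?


Castelnuovo's bound: write d - 1 = m(r-1) + epsilon with 0 <= epsilon < r-1.
d - 1 = 7 - 1 = 6
r - 1 = 3 - 1 = 2
6 = 3*2 + 0, so m = 3, epsilon = 0
pi(d, r) = m(m-1)(r-1)/2 + m*epsilon
= 3*2*2/2 + 3*0
= 12/2 + 0
= 6 + 0 = 6

6


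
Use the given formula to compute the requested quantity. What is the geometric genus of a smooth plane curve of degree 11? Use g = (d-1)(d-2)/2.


Using the genus formula for smooth plane curves:
g = (d-1)(d-2)/2
g = (11-1)(11-2)/2
g = 10*9/2
g = 90/2 = 45

45


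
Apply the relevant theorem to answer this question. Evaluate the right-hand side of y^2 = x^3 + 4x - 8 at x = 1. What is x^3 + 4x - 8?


Compute x^3 + 4x - 8 at x = 1:
x^3 = 1^3 = 1
4*x = 4*1 = 4
Sum: 1 + 4 - 8 = -3

-3


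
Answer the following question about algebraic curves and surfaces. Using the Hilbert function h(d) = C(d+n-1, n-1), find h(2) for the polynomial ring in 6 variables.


The Hilbert function for the polynomial ring in 6 variables is:
h(d) = C(d+n-1, n-1)
h(2) = C(2+6-1, 6-1) = C(7, 5)
= 7! / (5! * 2!)
= 21

21


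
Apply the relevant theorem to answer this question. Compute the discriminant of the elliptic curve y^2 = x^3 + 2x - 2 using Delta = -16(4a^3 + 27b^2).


Compute each component:
4a^3 = 4*2^3 = 4*8 = 32
27b^2 = 27*(-2)^2 = 27*4 = 108
4a^3 + 27b^2 = 32 + 108 = 140
Delta = -16*140 = -2240

-2240


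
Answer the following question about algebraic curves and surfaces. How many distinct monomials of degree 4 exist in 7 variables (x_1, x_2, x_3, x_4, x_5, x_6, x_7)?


The number of degree-4 monomials in 7 variables is C(d+n-1, n-1).
= C(4+7-1, 7-1) = C(10, 6)
= 210

210


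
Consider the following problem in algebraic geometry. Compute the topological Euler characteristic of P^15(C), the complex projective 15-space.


The complex projective space P^15 has one cell in each even real dimension 0, 2, ..., 30.
The cohomology groups are H^{2k}(P^15) = Z for k = 0,...,15, and 0 otherwise.
Euler characteristic = sum of Betti numbers = 1 per even-dimensional cohomology group.
chi(P^15) = 15 + 1 = 16

16


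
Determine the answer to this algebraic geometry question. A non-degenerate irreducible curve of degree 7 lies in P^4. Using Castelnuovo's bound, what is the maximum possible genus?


Castelnuovo's bound: write d - 1 = m(r-1) + epsilon with 0 <= epsilon < r-1.
d - 1 = 7 - 1 = 6
r - 1 = 4 - 1 = 3
6 = 2*3 + 0, so m = 2, epsilon = 0
pi(d, r) = m(m-1)(r-1)/2 + m*epsilon
= 2*1*3/2 + 2*0
= 6/2 + 0
= 3 + 0 = 3

3


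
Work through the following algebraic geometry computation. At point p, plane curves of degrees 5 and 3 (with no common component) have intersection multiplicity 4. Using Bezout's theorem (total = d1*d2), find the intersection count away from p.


By Bezout's theorem, the total intersection number is d1 * d2.
Total = 5 * 3 = 15
Intersection multiplicity at p = 4
Remaining intersections = 15 - 4 = 11

11


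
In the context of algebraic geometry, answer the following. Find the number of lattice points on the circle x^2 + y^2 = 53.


Systematically check integer values of x where x^2 <= 53.
For each valid x, check if 53 - x^2 is a perfect square.
x=2: 53 - 4 = 49, sqrt = 7 (valid)
x=7: 53 - 49 = 4, sqrt = 2 (valid)
Total integer solutions found: 8

8


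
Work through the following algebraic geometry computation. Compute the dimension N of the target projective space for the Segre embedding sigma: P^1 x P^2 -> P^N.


The Segre embedding maps P^m x P^n into P^N via
all products of coordinates from each factor.
N = (m+1)(n+1) - 1
N = (1+1)(2+1) - 1
N = 2*3 - 1
N = 6 - 1 = 5

5


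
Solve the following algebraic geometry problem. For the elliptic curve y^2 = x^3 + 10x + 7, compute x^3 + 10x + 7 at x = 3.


Compute x^3 + 10x + 7 at x = 3:
x^3 = 3^3 = 27
10*x = 10*3 = 30
Sum: 27 + 30 + 7 = 64

64


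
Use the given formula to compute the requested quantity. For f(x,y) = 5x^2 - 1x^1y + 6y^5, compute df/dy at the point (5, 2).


df/dy = (-1)*x^1 + 5*6*y^4
At (5,2): (-1)*5^1 + 5*6*2^4
= -5 + 480
= 475

475


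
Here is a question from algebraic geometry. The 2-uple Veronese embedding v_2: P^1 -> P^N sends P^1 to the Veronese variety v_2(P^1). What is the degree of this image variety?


The Veronese variety v_2(P^1) has degree d^r.
d^r = 2^1 = 2

2


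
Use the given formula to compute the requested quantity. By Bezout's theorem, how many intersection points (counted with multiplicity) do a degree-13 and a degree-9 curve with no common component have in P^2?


Bezout's theorem states the intersection count equals the product of degrees.
Intersection count = 13 * 9 = 117

117


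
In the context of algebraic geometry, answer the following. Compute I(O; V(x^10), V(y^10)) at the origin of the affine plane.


The intersection multiplicity of V(x^a) and V(y^b) at the origin is:
I(O; V(x^10), V(y^10)) = dim_k(k[x,y]/(x^10, y^10))
A basis for k[x,y]/(x^10, y^10) is the set of monomials x^i * y^j
where 0 <= i < 10 and 0 <= j < 10.
The number of such monomials is 10 * 10 = 100

100


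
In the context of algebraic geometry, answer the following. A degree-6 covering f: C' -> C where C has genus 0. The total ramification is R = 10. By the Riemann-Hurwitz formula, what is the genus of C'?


Riemann-Hurwitz formula: 2g' - 2 = d(2g - 2) + R
Given: d = 6, g = 0, R = 10
2g' - 2 = 6*(2*0 - 2) + 10
2g' - 2 = 6*(-2) + 10
2g' - 2 = -12 + 10 = -2
2g' = 0
g' = 0

0


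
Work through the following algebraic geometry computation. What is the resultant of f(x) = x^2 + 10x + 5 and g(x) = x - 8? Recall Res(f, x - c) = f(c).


For Res(f, x - c), we evaluate f at x = c.
f(8) = 8^2 + 10*8 + 5
= 64 + 80 + 5
= 144 + 5 = 149
Res(f, g) = 149

149


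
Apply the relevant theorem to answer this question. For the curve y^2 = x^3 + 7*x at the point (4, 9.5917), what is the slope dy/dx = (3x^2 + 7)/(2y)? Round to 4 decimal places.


Using implicit differentiation of y^2 = x^3 + 7*x:
2y * dy/dx = 3x^2 + 7
dy/dx = (3x^2 + 7)/(2y)
Numerator: 3*4^2 + 7 = 55
Denominator: 2*9.5917 = 19.1834
dy/dx = 55/19.1834 = 2.8671

2.8671


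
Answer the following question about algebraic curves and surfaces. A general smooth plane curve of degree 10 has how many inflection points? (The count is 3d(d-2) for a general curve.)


For a general smooth plane curve C of degree d, the inflection points are
the intersection of C with its Hessian curve, which has degree 3(d-2).
By Bezout, the total intersection number is d * 3(d-2) = 10 * 24 = 240.
For a general curve every flex is ordinary, so each contributes
multiplicity 1 to C·Hess(C), and the number of distinct inflection
points is 3d(d-2).
Inflection points = 3*10*(10-2) = 3*10*8 = 240

240


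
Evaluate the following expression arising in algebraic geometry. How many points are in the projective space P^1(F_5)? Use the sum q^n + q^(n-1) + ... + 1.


P^1(F_5) has (q^(n+1) - 1)/(q - 1) points.
= 5^1 + 5^0
= 5 + 1
= 6

6


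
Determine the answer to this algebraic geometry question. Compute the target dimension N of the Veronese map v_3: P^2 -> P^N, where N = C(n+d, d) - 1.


The Veronese embedding v_d: P^n -> P^N maps each point to all
degree-d monomials in n+1 homogeneous coordinates.
N = C(n+d, d) - 1
N = C(2+3, 3) - 1
N = C(5, 3) - 1
C(5, 3) = 10
N = 10 - 1 = 9

9


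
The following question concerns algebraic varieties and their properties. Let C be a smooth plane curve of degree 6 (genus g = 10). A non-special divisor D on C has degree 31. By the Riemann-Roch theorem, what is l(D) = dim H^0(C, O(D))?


First, compute the genus of a smooth plane curve of degree 6:
g = (d-1)(d-2)/2 = (6-1)(6-2)/2 = 10
For a non-special divisor D (i.e., h^1(D) = 0), Riemann-Roch gives:
l(D) = deg(D) - g + 1
Since deg(D) = 31 >= 2g - 1 = 19, D is non-special.
l(D) = 31 - 10 + 1 = 22

22


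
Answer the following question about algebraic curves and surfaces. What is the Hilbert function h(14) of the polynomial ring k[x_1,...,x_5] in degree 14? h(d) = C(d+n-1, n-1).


The Hilbert function for the polynomial ring in 5 variables is:
h(d) = C(d+n-1, n-1)
h(14) = C(14+5-1, 5-1) = C(18, 4)
= 18! / (4! * 14!)
= 3060

3060


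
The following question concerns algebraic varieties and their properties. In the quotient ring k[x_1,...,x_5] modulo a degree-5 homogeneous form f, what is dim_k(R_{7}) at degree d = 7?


For R = k[x_1,...,x_n]/(f) with f homogeneous of degree e:
The Hilbert series is (1 - t^e)/(1 - t)^n.
So h(d) = C(d+n-1, n-1) - C(d-e+n-1, n-1) for d >= e.
With n=5, e=5, d=7:
C(7+5-1, 5-1) = C(11, 4) = 330
C(7-5+5-1, 5-1) = C(6, 4) = 15
h(7) = 330 - 15 = 315

315


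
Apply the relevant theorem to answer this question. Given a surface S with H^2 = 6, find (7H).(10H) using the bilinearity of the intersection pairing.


Using bilinearity of the intersection pairing on a surface S:
(aH).(bH) = ab * (H.H)
We have H^2 = 6.
D.E = (7H).(10H) = 7*10*6
= 70*6
= 420

420


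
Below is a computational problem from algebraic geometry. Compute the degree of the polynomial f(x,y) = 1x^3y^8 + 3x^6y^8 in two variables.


Examine each term for its total degree (sum of exponents).
  Term '1x^3y^8' has total degree 3+8 = 11.
  Term '3x^6y^8' has total degree 6+8 = 14.
The maximum total degree among all terms is 14.

14


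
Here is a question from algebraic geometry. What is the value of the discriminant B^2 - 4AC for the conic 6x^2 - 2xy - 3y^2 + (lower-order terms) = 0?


The discriminant of a conic Ax^2 + Bxy + Cy^2 + ... = 0 is B^2 - 4AC.
B^2 = (-2)^2 = 4
4AC = 4*6*(-3) = -72
Discriminant = 4 + 72 = 76

76


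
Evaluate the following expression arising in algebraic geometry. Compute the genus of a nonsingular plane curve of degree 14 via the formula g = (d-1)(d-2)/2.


Using the genus formula for smooth plane curves:
g = (d-1)(d-2)/2
g = (14-1)(14-2)/2
g = 13*12/2
g = 156/2 = 78

78


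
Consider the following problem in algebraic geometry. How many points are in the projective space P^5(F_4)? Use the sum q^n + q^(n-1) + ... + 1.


P^5(F_4) has (q^(n+1) - 1)/(q - 1) points.
= 4^5 + 4^4 + 4^3 + 4^2 + 4^1 + 4^0
= 1024 + 256 + 64 + 16 + 4 + 1
= 1365

1365


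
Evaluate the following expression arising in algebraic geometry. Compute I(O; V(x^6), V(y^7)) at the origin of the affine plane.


The intersection multiplicity of V(x^a) and V(y^b) at the origin is:
I(O; V(x^6), V(y^7)) = dim_k(k[x,y]/(x^6, y^7))
A basis for k[x,y]/(x^6, y^7) is the set of monomials x^i * y^j
where 0 <= i < 6 and 0 <= j < 7.
The number of such monomials is 6 * 7 = 42

42


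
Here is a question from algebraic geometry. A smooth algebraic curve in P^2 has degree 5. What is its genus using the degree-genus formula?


Using the genus formula for smooth plane curves:
g = (d-1)(d-2)/2
g = (5-1)(5-2)/2
g = 4*3/2
g = 12/2 = 6

6


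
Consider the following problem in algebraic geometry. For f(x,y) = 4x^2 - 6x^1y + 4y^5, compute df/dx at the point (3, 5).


df/dx = 2*4*x^1 + 1*(-6)*x^0*y
At (3,5): 2*4*3^1 + 1*(-6)*3^0*5
= 24 - 30
= -6

-6


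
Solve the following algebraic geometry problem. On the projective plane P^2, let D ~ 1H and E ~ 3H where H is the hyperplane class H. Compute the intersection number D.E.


Using bilinearity of the intersection pairing on the projective plane P^2:
(aH).(bH) = ab * (H.H)
We have H^2 = 1 (Bezout).
D.E = (1H).(3H) = 1*3*1
= 3*1
= 3

3


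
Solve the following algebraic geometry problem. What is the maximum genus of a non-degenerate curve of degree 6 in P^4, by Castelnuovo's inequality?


Castelnuovo's bound: write d - 1 = m(r-1) + epsilon with 0 <= epsilon < r-1.
d - 1 = 6 - 1 = 5
r - 1 = 4 - 1 = 3
5 = 1*3 + 2, so m = 1, epsilon = 2
pi(d, r) = m(m-1)(r-1)/2 + m*epsilon
= 1*0*3/2 + 1*2
= 0/2 + 2
= 0 + 2 = 2

2


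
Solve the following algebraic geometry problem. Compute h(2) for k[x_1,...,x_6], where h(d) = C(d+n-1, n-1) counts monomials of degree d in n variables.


The Hilbert function for the polynomial ring in 6 variables is:
h(d) = C(d+n-1, n-1)
h(2) = C(2+6-1, 6-1) = C(7, 5)
= 7! / (5! * 2!)
= 21

21


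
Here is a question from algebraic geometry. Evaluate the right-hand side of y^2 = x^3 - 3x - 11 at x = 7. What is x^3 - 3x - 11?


Compute x^3 - 3x - 11 at x = 7:
x^3 = 7^3 = 343
(-3)*x = (-3)*7 = -21
Sum: 343 - 21 - 11 = 311

311


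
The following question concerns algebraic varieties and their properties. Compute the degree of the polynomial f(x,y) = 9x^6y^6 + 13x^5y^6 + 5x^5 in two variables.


Examine each term for its total degree (sum of exponents).
  Term '9x^6y^6' has total degree 6+6 = 12.
  Term '13x^5y^6' has total degree 5+6 = 11.
  Term '5x^5' has total degree 5+0 = 5.
The maximum total degree among all terms is 12.

12


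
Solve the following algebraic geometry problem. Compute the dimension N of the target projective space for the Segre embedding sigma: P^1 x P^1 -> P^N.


The Segre embedding maps P^m x P^n into P^N via
all products of coordinates from each factor.
N = (m+1)(n+1) - 1
N = (1+1)(1+1) - 1
N = 2*2 - 1
N = 4 - 1 = 3

3
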